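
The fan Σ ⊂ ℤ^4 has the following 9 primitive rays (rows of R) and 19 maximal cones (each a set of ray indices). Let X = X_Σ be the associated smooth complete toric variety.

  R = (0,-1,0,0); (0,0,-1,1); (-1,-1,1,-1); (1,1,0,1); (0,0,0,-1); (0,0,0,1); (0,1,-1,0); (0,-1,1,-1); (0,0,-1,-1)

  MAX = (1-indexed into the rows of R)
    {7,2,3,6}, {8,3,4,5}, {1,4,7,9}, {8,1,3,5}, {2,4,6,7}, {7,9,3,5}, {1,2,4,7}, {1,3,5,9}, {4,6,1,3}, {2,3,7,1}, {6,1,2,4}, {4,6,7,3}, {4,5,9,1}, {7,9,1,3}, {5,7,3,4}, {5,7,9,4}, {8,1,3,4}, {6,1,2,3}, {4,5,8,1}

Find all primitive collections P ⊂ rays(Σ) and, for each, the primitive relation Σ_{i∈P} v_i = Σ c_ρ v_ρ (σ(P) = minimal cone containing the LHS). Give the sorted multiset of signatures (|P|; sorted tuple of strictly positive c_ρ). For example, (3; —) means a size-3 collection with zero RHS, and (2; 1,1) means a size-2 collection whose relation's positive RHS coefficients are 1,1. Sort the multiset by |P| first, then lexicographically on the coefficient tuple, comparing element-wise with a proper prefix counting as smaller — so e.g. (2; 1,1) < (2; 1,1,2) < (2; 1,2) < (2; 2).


Δ(Σ) — 9 vertices, 14 min non-faces:

  P={5,6}:  v_{5} + v_{6} = 0  ⟹  sig = (2; —)
  P={2,8}:  v_{2} + v_{8} = v_{1}  ⟹  sig = (2; 1)
  P={7,8}:  v_{7} + v_{8} = v_{5}  ⟹  sig = (2; 1)
  P={2,5}:  v_{2} + v_{5} = v_{1} + v_{7}  ⟹  sig = (2; 1,1)
  P={6,9}:  v_{6} + v_{9} = v_{1} + v_{7}  ⟹  sig = (2; 1,1)
  P={6,8}:  v_{6} + v_{8} = v_{1} + v_{3} + v_{4}  ⟹  sig = (2; 1,1,1)
  P={8,9}:  v_{8} + v_{9} = v_{1} + 2·v_{5}  ⟹  sig = (2; 1,2)
  P={2,9}:  v_{2} + v_{9} = 2·v_{1} + 2·v_{7}  ⟹  sig = (2; 2,2)
  P={1,5,7}:  v_{1} + v_{5} + v_{7} = v_{9}  ⟹  sig = (3; 1)
  P={1,6,7}:  v_{1} + v_{6} + v_{7} = v_{2}  ⟹  sig = (3; 1)
  P={2,3,4}:  v_{2} + v_{3} + v_{4} = v_{6}  ⟹  sig = (3; 1)
  P={3,4,9}:  v_{3} + v_{4} + v_{9} = v_{5}  ⟹  sig = (3; 1)
  P={1,3,4,7}:  v_{1} + v_{3} + v_{4} + v_{7} = 0  ⟹  sig = (4; —)
  P={1,3,4,5}:  v_{1} + v_{3} + v_{4} + v_{5} = v_{8}  ⟹  sig = (4; 1)

Signatures (|P|; sorted positive RHS coefficients), sorted:
    (2; —)
    (2; 1)
    (2; 1)
    (2; 1,1)
    (2; 1,1)
    (2; 1,1,1)
    (2; 1,2)
    (2; 2,2)
    (3; 1)
    (3; 1)
    (3; 1)
    (3; 1)
    (4; —)
    (4; 1)


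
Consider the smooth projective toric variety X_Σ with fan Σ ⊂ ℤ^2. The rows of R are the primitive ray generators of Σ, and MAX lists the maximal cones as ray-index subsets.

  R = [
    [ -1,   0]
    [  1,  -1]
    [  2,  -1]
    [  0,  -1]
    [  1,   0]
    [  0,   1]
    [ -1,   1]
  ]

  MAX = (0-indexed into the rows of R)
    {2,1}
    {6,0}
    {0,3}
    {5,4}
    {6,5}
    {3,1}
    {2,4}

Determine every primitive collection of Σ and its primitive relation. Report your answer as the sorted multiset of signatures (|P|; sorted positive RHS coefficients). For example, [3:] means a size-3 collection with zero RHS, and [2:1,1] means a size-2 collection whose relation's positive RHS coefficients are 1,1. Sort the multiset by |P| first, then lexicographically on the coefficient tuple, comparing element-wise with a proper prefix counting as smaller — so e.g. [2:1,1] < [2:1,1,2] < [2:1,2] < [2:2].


14 collections generate NE(X_Σ); each relation:

  P = {0,4}:  v_{0} + v_{4} = 0  →  sig = [2:]
  P = {1,6}:  v_{1} + v_{6} = 0  →  sig = [2:]
  P = {3,5}:  v_{3} + v_{5} = 0  →  sig = [2:]
  P = {0,1}:  v_{0} + v_{1} = v_{3}  →  sig = [2:1]
  P = {0,2}:  v_{0} + v_{2} = v_{1}  →  sig = [2:1]
  P = {0,5}:  v_{0} + v_{5} = v_{6}  →  sig = [2:1]
  P = {1,4}:  v_{1} + v_{4} = v_{2}  →  sig = [2:1]
  P = {1,5}:  v_{1} + v_{5} = v_{4}  →  sig = [2:1]
  P = {2,6}:  v_{2} + v_{6} = v_{4}  →  sig = [2:1]
  P = {3,4}:  v_{3} + v_{4} = v_{1}  →  sig = [2:1]
  P = {3,6}:  v_{3} + v_{6} = v_{0}  →  sig = [2:1]
  P = {4,6}:  v_{4} + v_{6} = v_{5}  →  sig = [2:1]
  P = {2,3}:  v_{2} + v_{3} = 2·v_{1}  →  sig = [2:2]
  P = {2,5}:  v_{2} + v_{5} = 2·v_{4}  →  sig = [2:2]

Signatures (|P|; sorted positive RHS coefficients), sorted:
    |P|=2: 14 collections, coeffs (), (), (), (1), (1), (1), (1), (1), (1), (1), (1), (1), (2), (2)


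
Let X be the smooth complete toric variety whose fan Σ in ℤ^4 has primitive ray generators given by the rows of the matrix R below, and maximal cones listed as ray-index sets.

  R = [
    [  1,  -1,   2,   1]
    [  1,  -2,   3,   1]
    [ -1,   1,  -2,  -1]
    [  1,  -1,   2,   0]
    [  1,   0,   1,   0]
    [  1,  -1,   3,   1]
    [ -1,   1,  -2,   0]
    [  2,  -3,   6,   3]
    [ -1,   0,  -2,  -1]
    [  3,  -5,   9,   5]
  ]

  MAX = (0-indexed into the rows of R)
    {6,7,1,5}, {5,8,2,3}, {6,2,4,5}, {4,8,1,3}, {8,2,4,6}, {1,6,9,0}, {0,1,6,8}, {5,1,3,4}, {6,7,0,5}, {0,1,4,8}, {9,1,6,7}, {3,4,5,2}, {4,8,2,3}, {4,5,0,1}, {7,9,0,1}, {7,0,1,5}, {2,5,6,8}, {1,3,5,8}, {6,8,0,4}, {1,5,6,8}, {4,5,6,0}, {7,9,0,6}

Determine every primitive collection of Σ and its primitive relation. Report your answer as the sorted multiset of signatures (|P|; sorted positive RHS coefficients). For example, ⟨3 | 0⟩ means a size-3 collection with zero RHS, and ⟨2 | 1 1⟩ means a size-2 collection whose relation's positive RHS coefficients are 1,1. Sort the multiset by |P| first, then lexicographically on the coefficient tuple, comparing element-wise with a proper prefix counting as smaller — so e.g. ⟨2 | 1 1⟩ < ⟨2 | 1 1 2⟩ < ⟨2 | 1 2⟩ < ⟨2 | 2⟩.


Minimal non-faces — 18 found among 10 rays, 22 max cones:

  P={0,2}:  v_{0} + v_{2} = 0  ⇒ sig = ⟨2 | 0⟩
  P={3,6}:  v_{3} + v_{6} = 0  ⇒ sig = ⟨2 | 0⟩
  P={0,3}:  v_{0} + v_{3} = v_{1} + v_{4}  ⇒ sig = ⟨2 | 1 1⟩
  P={1,2}:  v_{1} + v_{2} = v_{5} + v_{8}  ⇒ sig = ⟨2 | 1 1⟩
  P={2,7}:  v_{2} + v_{7} = v_{1} + v_{5} + v_{6}  ⇒ sig = ⟨2 | 1 1 1⟩
  P={2,9}:  v_{2} + v_{9} = v_{1} + v_{6} + v_{7}  ⇒ sig = ⟨2 | 1 1 1⟩
  P={3,7}:  v_{3} + v_{7} = v_{0} + v_{1} + v_{5}  ⇒ sig = ⟨2 | 1 1 1⟩
  P={3,9}:  v_{3} + v_{9} = v_{0} + v_{1} + v_{7}  ⇒ sig = ⟨2 | 1 1 1⟩
  P={4,7}:  v_{4} + v_{7} = 2·v_{0} + v_{5}  ⇒ sig = ⟨2 | 1 2⟩
  P={4,9}:  v_{4} + v_{9} = 2·v_{0} + v_{7}  ⇒ sig = ⟨2 | 1 2⟩
  P={7,8}:  v_{7} + v_{8} = 2·v_{1} + v_{6}  ⇒ sig = ⟨2 | 1 2⟩
  P={8,9}:  v_{8} + v_{9} = v_{0} + 3·v_{1} + 2·v_{6}  ⇒ sig = ⟨2 | 1 2 3⟩
  P={5,9}:  v_{5} + v_{9} = 2·v_{7}  ⇒ sig = ⟨2 | 2⟩
  P={0,5,8}:  v_{0} + v_{5} + v_{8} = v_{1}  ⇒ sig = ⟨3 | 1⟩
  P={1,4,6}:  v_{1} + v_{4} + v_{6} = v_{0}  ⇒ sig = ⟨3 | 1⟩
  P={4,5,8}:  v_{4} + v_{5} + v_{8} = v_{3}  ⇒ sig = ⟨3 | 1⟩
  P={0,1,5,6}:  v_{0} + v_{1} + v_{5} + v_{6} = v_{7}  ⇒ sig = ⟨4 | 1⟩
  P={0,1,6,7}:  v_{0} + v_{1} + v_{6} + v_{7} = v_{9}  ⇒ sig = ⟨4 | 1⟩

so the primitive-relation signature multiset is
{ ⟨2 | 0⟩ ×2,  ⟨2 | 1 1⟩ ×2,  ⟨2 | 1 1 1⟩ ×4,  ⟨2 | 1 2⟩ ×3,  ⟨2 | 1 2 3⟩,  ⟨2 | 2⟩,  ⟨3 | 1⟩ ×3,  ⟨4 | 1⟩ ×2 }


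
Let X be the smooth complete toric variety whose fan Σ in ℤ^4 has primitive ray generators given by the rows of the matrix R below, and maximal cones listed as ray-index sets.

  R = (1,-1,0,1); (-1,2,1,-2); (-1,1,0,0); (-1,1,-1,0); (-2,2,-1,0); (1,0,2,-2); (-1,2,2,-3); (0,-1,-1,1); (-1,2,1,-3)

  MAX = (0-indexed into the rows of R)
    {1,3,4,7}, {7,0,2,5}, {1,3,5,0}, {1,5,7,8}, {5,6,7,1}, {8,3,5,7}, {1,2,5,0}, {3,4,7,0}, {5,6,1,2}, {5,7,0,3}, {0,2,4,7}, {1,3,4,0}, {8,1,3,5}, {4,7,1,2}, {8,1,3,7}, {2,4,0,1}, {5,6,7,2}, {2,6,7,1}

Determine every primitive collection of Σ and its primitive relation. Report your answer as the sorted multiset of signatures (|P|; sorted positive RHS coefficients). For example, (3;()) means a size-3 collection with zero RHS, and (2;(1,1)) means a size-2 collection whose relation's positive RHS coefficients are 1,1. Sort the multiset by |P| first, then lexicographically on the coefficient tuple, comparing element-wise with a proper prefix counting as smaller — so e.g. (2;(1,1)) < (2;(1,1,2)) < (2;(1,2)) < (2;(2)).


Σ has 12 primitive collections:

  P = {2,3}:  v_{2} + v_{3} = v_{4}  →  sig = (2;(1))
  P = {4,5}:  v_{4} + v_{5} = v_{1}  →  sig = (2;(1))
  P = {0,6}:  v_{0} + v_{6} = v_{2} + v_{5}  →  sig = (2;(1,1))
  P = {0,8}:  v_{0} + v_{8} = v_{3} + v_{5}  →  sig = (2;(1,1))
  P = {4,6}:  v_{4} + v_{6} = 2·v_{1} + v_{2} + v_{7}  →  sig = (2;(1,1,2))
  P = {4,8}:  v_{4} + v_{8} = 2·v_{1} + v_{3} + v_{7}  →  sig = (2;(1,1,2))
  P = {2,8}:  v_{2} + v_{8} = 2·v_{1} + v_{7}  →  sig = (2;(1,2))
  P = {3,6}:  v_{3} + v_{6} = 2·v_{1} + v_{7}  →  sig = (2;(1,2))
  P = {6,8}:  v_{6} + v_{8} = 3·v_{1} + v_{5} + 2·v_{7}  →  sig = (2;(1,2,3))
  P = {0,1,7}:  v_{0} + v_{1} + v_{7} = 0  →  sig = (3;())
  P = {1,2,5,7}:  v_{1} + v_{2} + v_{5} + v_{7} = v_{6}  →  sig = (4;(1))
  P = {1,3,5,7}:  v_{1} + v_{3} + v_{5} + v_{7} = v_{8}  →  sig = (4;(1))

Hence PRS(X_Σ) =
    (2;(1))
    (2;(1))
    (2;(1,1))
    (2;(1,1))
    (2;(1,1,2))
    (2;(1,1,2))
    (2;(1,2))
    (2;(1,2))
    (2;(1,2,3))
    (3;())
    (4;(1))
    (4;(1))


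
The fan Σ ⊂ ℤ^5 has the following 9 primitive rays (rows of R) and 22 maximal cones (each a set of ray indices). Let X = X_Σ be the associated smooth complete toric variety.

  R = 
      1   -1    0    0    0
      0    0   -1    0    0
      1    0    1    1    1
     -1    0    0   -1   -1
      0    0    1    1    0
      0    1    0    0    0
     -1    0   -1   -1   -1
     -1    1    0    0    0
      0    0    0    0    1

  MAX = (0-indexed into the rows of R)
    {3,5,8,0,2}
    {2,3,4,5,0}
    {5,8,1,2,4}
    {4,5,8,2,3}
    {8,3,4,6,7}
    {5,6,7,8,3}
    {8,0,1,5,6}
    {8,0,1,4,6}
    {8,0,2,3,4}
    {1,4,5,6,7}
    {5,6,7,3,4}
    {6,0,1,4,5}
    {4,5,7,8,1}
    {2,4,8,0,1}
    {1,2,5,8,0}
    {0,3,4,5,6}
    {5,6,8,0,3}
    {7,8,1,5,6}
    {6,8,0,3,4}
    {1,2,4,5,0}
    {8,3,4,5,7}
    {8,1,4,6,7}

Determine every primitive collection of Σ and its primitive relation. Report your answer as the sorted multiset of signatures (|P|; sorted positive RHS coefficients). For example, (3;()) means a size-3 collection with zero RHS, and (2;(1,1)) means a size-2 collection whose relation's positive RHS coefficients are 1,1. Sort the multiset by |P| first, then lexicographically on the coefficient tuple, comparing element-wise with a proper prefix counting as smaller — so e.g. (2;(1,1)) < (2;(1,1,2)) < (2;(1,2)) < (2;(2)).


Primitive collections (6):

  P={0,7}:  v_{0} + v_{7} = 0  ⟹  sig = (2;())
  P={2,6}:  v_{2} + v_{6} = 0  ⟹  sig = (2;())
  P={1,3}:  v_{1} + v_{3} = v_{6}  ⟹  sig = (2;(1))
  P={2,7}:  v_{2} + v_{7} = v_{4} + v_{5} + v_{8}  ⟹  sig = (2;(1,1,1))
  P={0,4,5,8}:  v_{0} + v_{4} + v_{5} + v_{8} = v_{2}  ⟹  sig = (4;(1))
  P={4,5,6,8}:  v_{4} + v_{5} + v_{6} + v_{8} = v_{7}  ⟹  sig = (4;(1))

Signatures (|P|; sorted positive RHS coefficients), sorted:
    |P|=2: 4 collections, coeffs (), (), (1), (1,1,1)
    |P|=4: 2 collections, coeffs (1), (1)


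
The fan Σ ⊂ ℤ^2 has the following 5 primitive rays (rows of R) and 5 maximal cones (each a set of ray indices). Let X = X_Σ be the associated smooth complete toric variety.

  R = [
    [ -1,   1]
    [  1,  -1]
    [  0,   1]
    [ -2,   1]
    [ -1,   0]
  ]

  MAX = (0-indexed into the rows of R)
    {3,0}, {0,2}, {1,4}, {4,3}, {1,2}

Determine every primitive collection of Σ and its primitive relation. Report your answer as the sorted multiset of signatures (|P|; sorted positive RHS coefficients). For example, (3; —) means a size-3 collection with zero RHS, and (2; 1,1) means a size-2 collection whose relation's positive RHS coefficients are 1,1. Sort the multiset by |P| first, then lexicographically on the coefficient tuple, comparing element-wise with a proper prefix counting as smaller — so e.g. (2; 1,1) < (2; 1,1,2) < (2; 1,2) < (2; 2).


Σ has 5 primitive collections:

  {0,1}:  v_{0} + v_{1} = 0  →  sig = (2; —)
  {0,4}:  v_{0} + v_{4} = v_{3}  →  sig = (2; 1)
  {1,3}:  v_{1} + v_{3} = v_{4}  →  sig = (2; 1)
  {2,4}:  v_{2} + v_{4} = v_{0}  →  sig = (2; 1)
  {2,3}:  v_{2} + v_{3} = 2·v_{0}  →  sig = (2; 2)

Hence PRS(X_Σ) =
[(2; —), (2; 1), (2; 1), (2; 1), (2; 2)]


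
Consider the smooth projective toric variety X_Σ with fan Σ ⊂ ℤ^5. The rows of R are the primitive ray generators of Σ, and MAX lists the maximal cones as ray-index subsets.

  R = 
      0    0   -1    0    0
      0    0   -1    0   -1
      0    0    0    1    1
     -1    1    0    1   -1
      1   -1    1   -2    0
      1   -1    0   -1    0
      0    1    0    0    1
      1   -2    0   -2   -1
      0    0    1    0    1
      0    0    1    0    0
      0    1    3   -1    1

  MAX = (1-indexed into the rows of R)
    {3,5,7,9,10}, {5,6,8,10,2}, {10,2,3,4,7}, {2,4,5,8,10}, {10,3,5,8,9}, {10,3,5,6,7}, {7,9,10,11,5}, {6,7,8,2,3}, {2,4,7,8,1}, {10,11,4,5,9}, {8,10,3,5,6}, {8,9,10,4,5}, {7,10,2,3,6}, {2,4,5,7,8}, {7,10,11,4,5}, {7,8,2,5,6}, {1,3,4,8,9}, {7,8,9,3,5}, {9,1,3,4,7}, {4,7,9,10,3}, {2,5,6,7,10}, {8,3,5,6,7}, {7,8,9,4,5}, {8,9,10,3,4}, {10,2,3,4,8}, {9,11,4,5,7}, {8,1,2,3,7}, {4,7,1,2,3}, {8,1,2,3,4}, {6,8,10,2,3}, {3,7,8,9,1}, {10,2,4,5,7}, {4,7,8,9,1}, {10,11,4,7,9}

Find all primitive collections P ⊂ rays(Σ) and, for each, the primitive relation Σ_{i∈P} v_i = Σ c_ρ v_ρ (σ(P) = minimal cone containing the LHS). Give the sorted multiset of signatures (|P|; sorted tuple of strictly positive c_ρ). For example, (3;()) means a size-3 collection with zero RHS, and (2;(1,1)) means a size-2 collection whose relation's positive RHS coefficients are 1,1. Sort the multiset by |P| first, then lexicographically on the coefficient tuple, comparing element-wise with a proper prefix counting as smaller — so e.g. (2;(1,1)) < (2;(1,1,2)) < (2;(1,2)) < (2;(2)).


The 16 primitive collections of Σ (r=11, n=5):

  • {1,10}:  v_{1} + v_{10} = 0 ; sig = (2;())
  • {2,9}:  v_{2} + v_{9} = 0 ; sig = (2;())
  • {1,5}:  v_{1} + v_{5} = v_{7} + v_{8} ; sig = (2;(1,1))
  • {4,6}:  v_{4} + v_{6} = v_{2} + v_{10} ; sig = (2;(1,1))
  • {6,9}:  v_{6} + v_{9} = v_{3} + v_{5} ; sig = (2;(1,1))
  • {1,6}:  v_{1} + v_{6} = v_{2} + v_{3} + v_{7} + v_{8} ; sig = (2;(1,1,1,1))
  • {1,11}:  v_{1} + v_{11} = v_{4} + v_{5} + v_{7} + v_{9} ; sig = (2;(1,1,1,1))
  • {2,11}:  v_{2} + v_{11} = v_{4} + v_{5} + v_{7} + v_{10} ; sig = (2;(1,1,1,1))
  • {3,11}:  v_{3} + v_{11} = v_{7} + v_{9} + 2·v_{10} ; sig = (2;(1,1,2))
  • {6,11}:  v_{6} + v_{11} = v_{5} + v_{7} + 2·v_{10} ; sig = (2;(1,1,2))
  • {8,11}:  v_{8} + v_{11} = v_{4} + 2·v_{5} + v_{9} ; sig = (2;(1,1,2))
  • {2,3,5}:  v_{2} + v_{3} + v_{5} = v_{6} ; sig = (3;(1))
  • {3,4,5}:  v_{3} + v_{4} + v_{5} = v_{10} ; sig = (3;(1))
  • {7,8,10}:  v_{7} + v_{8} + v_{10} = v_{5} ; sig = (3;(1))
  • {3,4,7,8}:  v_{3} + v_{4} + v_{7} + v_{8} = 0 ; sig = (4;())
  • {4,5,7,9,10}:  v_{4} + v_{5} + v_{7} + v_{9} + v_{10} = v_{11} ; sig = (5;(1))

Sorted signature multiset PRS(X):
    |P|=2: 11 collections, coeffs (), (), (1,1), (1,1), (1,1), (1,1,1,1), (1,1,1,1), (1,1,1,1), (1,1,2), (1,1,2), (1,1,2)
    |P|=3: 3 collections, coeffs (1), (1), (1)
    |P|=4: 1 collection, coeffs ()
    |P|=5: 1 collection, coeffs (1)


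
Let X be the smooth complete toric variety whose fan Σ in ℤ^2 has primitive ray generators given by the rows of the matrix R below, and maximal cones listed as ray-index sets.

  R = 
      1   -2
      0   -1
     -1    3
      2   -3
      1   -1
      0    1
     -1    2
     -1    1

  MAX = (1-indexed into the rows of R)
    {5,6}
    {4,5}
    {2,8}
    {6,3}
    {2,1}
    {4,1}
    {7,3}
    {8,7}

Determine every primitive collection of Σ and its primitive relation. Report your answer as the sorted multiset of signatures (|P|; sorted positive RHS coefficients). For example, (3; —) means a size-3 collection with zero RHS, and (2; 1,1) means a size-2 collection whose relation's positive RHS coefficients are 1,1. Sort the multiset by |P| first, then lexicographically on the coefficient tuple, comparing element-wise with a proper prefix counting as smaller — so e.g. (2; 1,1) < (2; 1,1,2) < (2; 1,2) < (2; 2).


Σ has 20 primitive collections:

  • {1,7}:  v_{1} + v_{7} = 0  ⇒ sig = (2; —)
  • {2,6}:  v_{2} + v_{6} = 0  ⇒ sig = (2; —)
  • {5,8}:  v_{5} + v_{8} = 0  ⇒ sig = (2; —)
  • {1,3}:  v_{1} + v_{3} = v_{6}  ⇒ sig = (2; 1)
  • {1,5}:  v_{1} + v_{5} = v_{4}  ⇒ sig = (2; 1)
  • {1,6}:  v_{1} + v_{6} = v_{5}  ⇒ sig = (2; 1)
  • {1,8}:  v_{1} + v_{8} = v_{2}  ⇒ sig = (2; 1)
  • {2,3}:  v_{2} + v_{3} = v_{7}  ⇒ sig = (2; 1)
  • {2,5}:  v_{2} + v_{5} = v_{1}  ⇒ sig = (2; 1)
  • {2,7}:  v_{2} + v_{7} = v_{8}  ⇒ sig = (2; 1)
  • {4,7}:  v_{4} + v_{7} = v_{5}  ⇒ sig = (2; 1)
  • {4,8}:  v_{4} + v_{8} = v_{1}  ⇒ sig = (2; 1)
  • {5,7}:  v_{5} + v_{7} = v_{6}  ⇒ sig = (2; 1)
  • {6,7}:  v_{6} + v_{7} = v_{3}  ⇒ sig = (2; 1)
  • {6,8}:  v_{6} + v_{8} = v_{7}  ⇒ sig = (2; 1)
  • {3,4}:  v_{3} + v_{4} = v_{5} + v_{6}  ⇒ sig = (2; 1,1)
  • {2,4}:  v_{2} + v_{4} = 2·v_{1}  ⇒ sig = (2; 2)
  • {3,5}:  v_{3} + v_{5} = 2·v_{6}  ⇒ sig = (2; 2)
  • {3,8}:  v_{3} + v_{8} = 2·v_{7}  ⇒ sig = (2; 2)
  • {4,6}:  v_{4} + v_{6} = 2·v_{5}  ⇒ sig = (2; 2)

so the primitive-relation signature multiset is
    (2; —)
    (2; —)
    (2; —)
    (2; 1)
    (2; 1)
    (2; 1)
    (2; 1)
    (2; 1)
    (2; 1)
    (2; 1)
    (2; 1)
    (2; 1)
    (2; 1)
    (2; 1)
    (2; 1)
    (2; 1,1)
    (2; 2)
    (2; 2)
    (2; 2)
    (2; 2)


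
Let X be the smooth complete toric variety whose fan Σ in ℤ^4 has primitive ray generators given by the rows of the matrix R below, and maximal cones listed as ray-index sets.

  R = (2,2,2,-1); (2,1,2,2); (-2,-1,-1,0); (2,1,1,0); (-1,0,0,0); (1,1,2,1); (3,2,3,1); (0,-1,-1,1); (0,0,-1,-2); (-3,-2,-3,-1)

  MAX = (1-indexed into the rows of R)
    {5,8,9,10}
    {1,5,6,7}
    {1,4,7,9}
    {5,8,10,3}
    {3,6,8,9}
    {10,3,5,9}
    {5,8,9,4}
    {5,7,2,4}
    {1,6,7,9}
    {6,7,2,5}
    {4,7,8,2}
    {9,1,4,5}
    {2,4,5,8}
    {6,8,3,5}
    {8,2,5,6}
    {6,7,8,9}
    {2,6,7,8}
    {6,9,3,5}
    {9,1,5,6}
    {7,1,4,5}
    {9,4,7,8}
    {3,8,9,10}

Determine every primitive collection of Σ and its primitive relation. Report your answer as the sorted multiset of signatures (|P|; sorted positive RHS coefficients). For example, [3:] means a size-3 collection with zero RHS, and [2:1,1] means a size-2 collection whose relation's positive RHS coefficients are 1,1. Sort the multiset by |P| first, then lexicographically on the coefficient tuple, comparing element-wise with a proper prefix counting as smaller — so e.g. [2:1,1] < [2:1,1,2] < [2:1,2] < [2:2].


The 17 primitive collections of Σ (r=10, n=4):

  P = {3,4}:  v_{3} + v_{4} = 0  →  sig = [2:]
  P = {7,10}:  v_{7} + v_{10} = 0  →  sig = [2:]
  P = {1,8}:  v_{1} + v_{8} = v_{4}  →  sig = [2:1]
  P = {2,9}:  v_{2} + v_{9} = v_{4}  →  sig = [2:1]
  P = {3,7}:  v_{3} + v_{7} = v_{6}  →  sig = [2:1]
  P = {4,6}:  v_{4} + v_{6} = v_{7}  →  sig = [2:1]
  P = {6,10}:  v_{6} + v_{10} = v_{3}  →  sig = [2:1]
  P = {1,10}:  v_{1} + v_{10} = v_{5} + v_{9}  →  sig = [2:1,1]
  P = {2,10}:  v_{2} + v_{10} = v_{5} + v_{8}  →  sig = [2:1,1]
  P = {1,2}:  v_{1} + v_{2} = v_{4} + v_{5} + v_{7}  →  sig = [2:1,1,1]
  P = {1,3}:  v_{1} + v_{3} = v_{5} + v_{6} + v_{9}  →  sig = [2:1,1,1]
  P = {2,3}:  v_{2} + v_{3} = v_{5} + v_{6} + v_{8}  →  sig = [2:1,1,1]
  P = {4,10}:  v_{4} + v_{10} = v_{5} + v_{8} + v_{9}  →  sig = [2:1,1,1]
  P = {5,7,8}:  v_{5} + v_{7} + v_{8} = v_{2}  →  sig = [3:1]
  P = {5,7,9}:  v_{5} + v_{7} + v_{9} = v_{1}  →  sig = [3:1]
  P = {5,6,8,9}:  v_{5} + v_{6} + v_{8} + v_{9} = 0  →  sig = [4:]
  P = {3,5,8,9}:  v_{3} + v_{5} + v_{8} + v_{9} = v_{10}  →  sig = [4:1]

Sorted signature multiset PRS(X):
    |P|=2: 13 collections, coeffs (), (), (1), (1), (1), (1), (1), (1,1), (1,1), (1,1,1), (1,1,1), (1,1,1), (1,1,1)
    |P|=3: 2 collections, coeffs (1), (1)
    |P|=4: 2 collections, coeffs (), (1)


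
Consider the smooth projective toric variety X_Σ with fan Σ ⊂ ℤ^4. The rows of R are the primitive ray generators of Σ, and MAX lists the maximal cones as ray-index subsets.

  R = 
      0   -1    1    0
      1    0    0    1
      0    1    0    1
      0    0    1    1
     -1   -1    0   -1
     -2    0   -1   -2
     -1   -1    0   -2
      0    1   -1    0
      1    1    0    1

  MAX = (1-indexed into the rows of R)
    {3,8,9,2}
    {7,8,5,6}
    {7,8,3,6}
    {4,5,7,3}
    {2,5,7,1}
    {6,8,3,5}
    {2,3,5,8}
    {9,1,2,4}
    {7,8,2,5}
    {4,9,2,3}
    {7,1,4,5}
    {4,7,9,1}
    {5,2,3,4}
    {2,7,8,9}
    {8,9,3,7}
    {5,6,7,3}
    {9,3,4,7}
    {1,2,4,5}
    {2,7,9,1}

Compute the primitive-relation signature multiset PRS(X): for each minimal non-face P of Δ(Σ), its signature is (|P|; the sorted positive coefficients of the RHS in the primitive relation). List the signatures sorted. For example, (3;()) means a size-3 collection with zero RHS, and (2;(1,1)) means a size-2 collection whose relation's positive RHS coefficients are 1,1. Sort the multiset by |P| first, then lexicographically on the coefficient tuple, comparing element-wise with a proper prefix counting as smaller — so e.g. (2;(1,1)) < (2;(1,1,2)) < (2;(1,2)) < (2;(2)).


11 minimal non-faces of Δ(Σ) (on 9 rays):

  P = {1,8}:  v_{1} + v_{8} = 0  ⟹  sig = (2;())
  P = {5,9}:  v_{5} + v_{9} = 0  ⟹  sig = (2;())
  P = {1,3}:  v_{1} + v_{3} = v_{4}  ⟹  sig = (2;(1))
  P = {4,8}:  v_{4} + v_{8} = v_{3}  ⟹  sig = (2;(1))
  P = {2,6}:  v_{2} + v_{6} = v_{5} + v_{8}  ⟹  sig = (2;(1,1))
  P = {1,6}:  v_{1} + v_{6} = v_{3} + v_{5} + v_{7}  ⟹  sig = (2;(1,1,1))
  P = {6,9}:  v_{6} + v_{9} = v_{3} + v_{7} + v_{8}  ⟹  sig = (2;(1,1,1))
  P = {4,6}:  v_{4} + v_{6} = 2·v_{3} + v_{5} + v_{7}  ⟹  sig = (2;(1,1,2))
  P = {2,3,7}:  v_{2} + v_{3} + v_{7} = 0  ⟹  sig = (3;())
  P = {2,4,7}:  v_{2} + v_{4} + v_{7} = v_{1}  ⟹  sig = (3;(1))
  P = {3,5,7,8}:  v_{3} + v_{5} + v_{7} + v_{8} = v_{6}  ⟹  sig = (4;(1))

Hence PRS(X_Σ) =
    (2;())
    (2;())
    (2;(1))
    (2;(1))
    (2;(1,1))
    (2;(1,1,1))
    (2;(1,1,1))
    (2;(1,1,2))
    (3;())
    (3;(1))
    (4;(1))


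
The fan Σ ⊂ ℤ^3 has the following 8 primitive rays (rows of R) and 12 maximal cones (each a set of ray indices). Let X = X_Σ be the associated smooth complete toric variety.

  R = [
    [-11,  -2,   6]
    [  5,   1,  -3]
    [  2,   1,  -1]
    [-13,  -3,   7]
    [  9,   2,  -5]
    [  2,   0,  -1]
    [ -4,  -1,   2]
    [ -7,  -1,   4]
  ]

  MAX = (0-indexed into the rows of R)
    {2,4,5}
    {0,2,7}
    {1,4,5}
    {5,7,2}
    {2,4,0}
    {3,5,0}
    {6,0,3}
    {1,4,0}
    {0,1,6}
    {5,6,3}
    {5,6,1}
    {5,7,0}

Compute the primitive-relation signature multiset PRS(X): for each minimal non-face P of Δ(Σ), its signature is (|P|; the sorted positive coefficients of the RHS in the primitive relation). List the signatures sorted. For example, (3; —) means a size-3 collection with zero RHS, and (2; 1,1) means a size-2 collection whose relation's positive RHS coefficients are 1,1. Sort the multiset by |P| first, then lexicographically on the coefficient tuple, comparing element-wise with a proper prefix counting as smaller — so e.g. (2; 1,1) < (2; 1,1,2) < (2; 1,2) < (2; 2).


The 14 primitive collections of Σ (r=8, n=3):

  • {2,3}:  v_{2} + v_{3} = v_{0}  ⇒ sig = (2; 1)
  • {3,4}:  v_{3} + v_{4} = v_{6}  ⇒ sig = (2; 1)
  • {4,6}:  v_{4} + v_{6} = v_{1}  ⇒ sig = (2; 1)
  • {4,7}:  v_{4} + v_{7} = v_{2}  ⇒ sig = (2; 1)
  • {6,7}:  v_{6} + v_{7} = v_{0}  ⇒ sig = (2; 1)
  • {1,7}:  v_{1} + v_{7} = v_{0} + v_{4}  ⇒ sig = (2; 1,1)
  • {2,6}:  v_{2} + v_{6} = v_{0} + v_{4}  ⇒ sig = (2; 1,1)
  • {1,2}:  v_{1} + v_{2} = v_{0} + 2·v_{4}  ⇒ sig = (2; 1,2)
  • {3,7}:  v_{3} + v_{7} = 2·v_{0} + v_{5}  ⇒ sig = (2; 1,2)
  • {1,3}:  v_{1} + v_{3} = 2·v_{6}  ⇒ sig = (2; 2)
  • {0,4,5}:  v_{0} + v_{4} + v_{5} = 0  ⇒ sig = (3; —)
  • {0,1,5}:  v_{0} + v_{1} + v_{5} = v_{6}  ⇒ sig = (3; 1)
  • {0,2,5}:  v_{0} + v_{2} + v_{5} = v_{7}  ⇒ sig = (3; 1)
  • {0,5,6}:  v_{0} + v_{5} + v_{6} = v_{3}  ⇒ sig = (3; 1)

Signatures (|P|; sorted positive RHS coefficients), sorted:
[(2; 1), (2; 1), (2; 1), (2; 1), (2; 1), (2; 1,1), (2; 1,1), (2; 1,2), (2; 1,2), (2; 2), (3; —), (3; 1), (3; 1), (3; 1)]


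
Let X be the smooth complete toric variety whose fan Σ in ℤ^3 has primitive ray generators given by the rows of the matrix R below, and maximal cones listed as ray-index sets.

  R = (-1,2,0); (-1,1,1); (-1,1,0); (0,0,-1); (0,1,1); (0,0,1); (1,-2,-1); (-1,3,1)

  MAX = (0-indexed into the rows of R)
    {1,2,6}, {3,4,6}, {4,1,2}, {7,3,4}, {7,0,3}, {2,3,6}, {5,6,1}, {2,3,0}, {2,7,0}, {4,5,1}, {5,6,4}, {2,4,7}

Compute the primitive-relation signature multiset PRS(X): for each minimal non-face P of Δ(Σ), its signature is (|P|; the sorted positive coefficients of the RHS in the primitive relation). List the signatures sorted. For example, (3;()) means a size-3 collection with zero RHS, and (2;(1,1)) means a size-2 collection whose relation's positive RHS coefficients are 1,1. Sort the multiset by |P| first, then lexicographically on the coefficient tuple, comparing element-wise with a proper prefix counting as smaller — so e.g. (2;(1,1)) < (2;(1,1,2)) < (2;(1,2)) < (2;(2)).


Σ has 14 primitive collections:

  {3,5}:  v_{3} + v_{5} = 0  →  sig = (2;())
  {0,4}:  v_{0} + v_{4} = v_{7}  →  sig = (2;(1))
  {0,6}:  v_{0} + v_{6} = v_{3}  →  sig = (2;(1))
  {1,3}:  v_{1} + v_{3} = v_{2}  →  sig = (2;(1))
  {2,5}:  v_{2} + v_{5} = v_{1}  →  sig = (2;(1))
  {0,5}:  v_{0} + v_{5} = v_{2} + v_{4}  →  sig = (2;(1,1))
  {6,7}:  v_{6} + v_{7} = v_{3} + v_{4}  →  sig = (2;(1,1))
  {0,1}:  v_{0} + v_{1} = 2·v_{2} + v_{4}  →  sig = (2;(1,2))
  {5,7}:  v_{5} + v_{7} = v_{2} + 2·v_{4}  →  sig = (2;(1,2))
  {1,7}:  v_{1} + v_{7} = 2·v_{2} + 2·v_{4}  →  sig = (2;(2,2))
  {2,4,6}:  v_{2} + v_{4} + v_{6} = 0  →  sig = (3;())
  {1,4,6}:  v_{1} + v_{4} + v_{6} = v_{5}  →  sig = (3;(1))
  {2,3,4}:  v_{2} + v_{3} + v_{4} = v_{0}  →  sig = (3;(1))
  {2,3,7}:  v_{2} + v_{3} + v_{7} = 2·v_{0}  →  sig = (3;(2))

Hence PRS(X_Σ) =
[(2;()), (2;(1)), (2;(1)), (2;(1)), (2;(1)), (2;(1,1)), (2;(1,1)), (2;(1,2)), (2;(1,2)), (2;(2,2)), (3;()), (3;(1)), (3;(1)), (3;(2))]


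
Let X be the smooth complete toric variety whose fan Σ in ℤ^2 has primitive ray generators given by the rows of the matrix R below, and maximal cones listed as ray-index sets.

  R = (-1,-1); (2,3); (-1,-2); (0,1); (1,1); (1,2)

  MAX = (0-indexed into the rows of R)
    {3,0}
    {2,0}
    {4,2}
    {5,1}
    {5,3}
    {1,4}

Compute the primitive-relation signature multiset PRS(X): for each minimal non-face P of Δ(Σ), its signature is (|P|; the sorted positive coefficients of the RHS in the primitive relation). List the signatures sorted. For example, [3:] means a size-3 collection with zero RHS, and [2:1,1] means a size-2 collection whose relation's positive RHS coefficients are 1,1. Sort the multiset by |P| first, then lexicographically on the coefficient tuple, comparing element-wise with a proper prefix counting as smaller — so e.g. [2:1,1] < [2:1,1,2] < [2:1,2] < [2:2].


9 collections generate NE(X_Σ); each relation:

  • {0,4}:  v_{0} + v_{4} = 0  ⟹  sig = [2:]
  • {2,5}:  v_{2} + v_{5} = 0  ⟹  sig = [2:]
  • {0,1}:  v_{0} + v_{1} = v_{5}  ⟹  sig = [2:1]
  • {0,5}:  v_{0} + v_{5} = v_{3}  ⟹  sig = [2:1]
  • {1,2}:  v_{1} + v_{2} = v_{4}  ⟹  sig = [2:1]
  • {2,3}:  v_{2} + v_{3} = v_{0}  ⟹  sig = [2:1]
  • {3,4}:  v_{3} + v_{4} = v_{5}  ⟹  sig = [2:1]
  • {4,5}:  v_{4} + v_{5} = v_{1}  ⟹  sig = [2:1]
  • {1,3}:  v_{1} + v_{3} = 2·v_{5}  ⟹  sig = [2:2]

Sorted signature multiset PRS(X):
    [2:]
    [2:]
    [2:1]
    [2:1]
    [2:1]
    [2:1]
    [2:1]
    [2:1]
    [2:2]


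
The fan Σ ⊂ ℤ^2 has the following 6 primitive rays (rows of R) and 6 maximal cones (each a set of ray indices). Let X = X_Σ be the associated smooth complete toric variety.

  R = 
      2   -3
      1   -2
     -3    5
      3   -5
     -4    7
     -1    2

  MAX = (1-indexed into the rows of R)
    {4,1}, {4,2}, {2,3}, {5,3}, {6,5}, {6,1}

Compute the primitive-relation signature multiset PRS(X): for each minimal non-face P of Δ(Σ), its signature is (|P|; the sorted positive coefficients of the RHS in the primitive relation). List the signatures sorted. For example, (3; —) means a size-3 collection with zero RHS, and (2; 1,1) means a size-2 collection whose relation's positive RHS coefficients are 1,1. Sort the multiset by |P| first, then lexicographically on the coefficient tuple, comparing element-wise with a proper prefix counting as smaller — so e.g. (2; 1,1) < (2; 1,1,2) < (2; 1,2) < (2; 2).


|primitive collections| = 9. Relations:

  P = {2,6}:  v_{2} + v_{6} = 0  →  sig = (2; —)
  P = {3,4}:  v_{3} + v_{4} = 0  →  sig = (2; —)
  P = {1,2}:  v_{1} + v_{2} = v_{4}  →  sig = (2; 1)
  P = {1,3}:  v_{1} + v_{3} = v_{6}  →  sig = (2; 1)
  P = {2,5}:  v_{2} + v_{5} = v_{3}  →  sig = (2; 1)
  P = {3,6}:  v_{3} + v_{6} = v_{5}  →  sig = (2; 1)
  P = {4,5}:  v_{4} + v_{5} = v_{6}  →  sig = (2; 1)
  P = {4,6}:  v_{4} + v_{6} = v_{1}  →  sig = (2; 1)
  P = {1,5}:  v_{1} + v_{5} = 2·v_{6}  →  sig = (2; 2)

Hence PRS(X_Σ) =
{ (2; —) ×2,  (2; 1) ×6,  (2; 2) }


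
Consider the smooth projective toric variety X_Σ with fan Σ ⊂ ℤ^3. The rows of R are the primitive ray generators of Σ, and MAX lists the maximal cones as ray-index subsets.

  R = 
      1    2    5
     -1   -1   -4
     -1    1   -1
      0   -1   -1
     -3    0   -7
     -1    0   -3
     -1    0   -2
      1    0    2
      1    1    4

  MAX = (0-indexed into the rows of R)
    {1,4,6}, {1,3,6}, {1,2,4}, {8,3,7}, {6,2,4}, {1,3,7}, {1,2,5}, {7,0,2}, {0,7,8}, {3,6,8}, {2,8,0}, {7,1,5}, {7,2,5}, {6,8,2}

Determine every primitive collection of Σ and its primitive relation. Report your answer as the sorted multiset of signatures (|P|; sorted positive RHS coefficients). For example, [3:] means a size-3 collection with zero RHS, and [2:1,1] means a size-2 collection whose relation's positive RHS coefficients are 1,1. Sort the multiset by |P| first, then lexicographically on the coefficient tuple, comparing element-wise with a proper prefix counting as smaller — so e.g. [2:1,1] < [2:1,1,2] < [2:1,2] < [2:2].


Primitive collections (18):

  {1,8}:  v_{1} + v_{8} = 0  ⟹  sig = [2:]
  {6,7}:  v_{6} + v_{7} = 0  ⟹  sig = [2:]
  {0,3}:  v_{0} + v_{3} = v_{8}  ⟹  sig = [2:1]
  {2,3}:  v_{2} + v_{3} = v_{6}  ⟹  sig = [2:1]
  {3,5}:  v_{3} + v_{5} = v_{1}  ⟹  sig = [2:1]
  {0,1}:  v_{0} + v_{1} = v_{2} + v_{7}  ⟹  sig = [2:1,1]
  {0,6}:  v_{0} + v_{6} = v_{2} + v_{8}  ⟹  sig = [2:1,1]
  {4,7}:  v_{4} + v_{7} = v_{1} + v_{2}  ⟹  sig = [2:1,1]
  {4,8}:  v_{4} + v_{8} = v_{2} + v_{6}  ⟹  sig = [2:1,1]
  {5,6}:  v_{5} + v_{6} = v_{1} + v_{2}  ⟹  sig = [2:1,1]
  {5,8}:  v_{5} + v_{8} = v_{2} + v_{7}  ⟹  sig = [2:1,1]
  {3,4}:  v_{3} + v_{4} = v_{1} + 2·v_{6}  ⟹  sig = [2:1,2]
  {0,4}:  v_{0} + v_{4} = 2·v_{2}  ⟹  sig = [2:2]
  {0,5}:  v_{0} + v_{5} = 2·v_{2} + 2·v_{7}  ⟹  sig = [2:2,2]
  {4,5}:  v_{4} + v_{5} = 2·v_{1} + 2·v_{2}  ⟹  sig = [2:2,2]
  {1,2,6}:  v_{1} + v_{2} + v_{6} = v_{4}  ⟹  sig = [3:1]
  {1,2,7}:  v_{1} + v_{2} + v_{7} = v_{5}  ⟹  sig = [3:1]
  {2,7,8}:  v_{2} + v_{7} + v_{8} = v_{0}  ⟹  sig = [3:1]

Hence PRS(X_Σ) =
{ [2:] ×2,  [2:1] ×3,  [2:1,1] ×6,  [2:1,2],  [2:2],  [2:2,2] ×2,  [3:1] ×3 }


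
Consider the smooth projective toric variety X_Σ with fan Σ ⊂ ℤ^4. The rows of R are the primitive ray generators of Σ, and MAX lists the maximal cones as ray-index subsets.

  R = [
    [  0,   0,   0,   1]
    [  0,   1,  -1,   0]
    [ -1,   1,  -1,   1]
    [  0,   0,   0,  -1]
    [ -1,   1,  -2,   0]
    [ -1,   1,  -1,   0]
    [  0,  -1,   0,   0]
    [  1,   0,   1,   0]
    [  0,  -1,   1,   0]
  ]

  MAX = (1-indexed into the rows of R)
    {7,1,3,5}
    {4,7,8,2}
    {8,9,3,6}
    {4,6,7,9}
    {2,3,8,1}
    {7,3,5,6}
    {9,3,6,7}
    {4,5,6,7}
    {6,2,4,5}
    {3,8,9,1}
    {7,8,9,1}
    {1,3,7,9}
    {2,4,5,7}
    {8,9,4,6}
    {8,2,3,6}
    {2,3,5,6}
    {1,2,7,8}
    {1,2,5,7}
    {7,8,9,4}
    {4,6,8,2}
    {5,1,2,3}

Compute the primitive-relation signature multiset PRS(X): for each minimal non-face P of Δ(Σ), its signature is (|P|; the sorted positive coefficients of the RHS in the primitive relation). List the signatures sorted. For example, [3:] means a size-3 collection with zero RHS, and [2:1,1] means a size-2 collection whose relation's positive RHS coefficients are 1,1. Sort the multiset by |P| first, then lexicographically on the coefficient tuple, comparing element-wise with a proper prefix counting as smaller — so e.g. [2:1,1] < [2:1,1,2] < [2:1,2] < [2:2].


10 minimal non-faces of Δ(Σ) (on 9 rays):

  {1,4}:  v_{1} + v_{4} = 0  ⇒ sig = [2:]
  {2,9}:  v_{2} + v_{9} = 0  ⇒ sig = [2:]
  {1,6}:  v_{1} + v_{6} = v_{3}  ⇒ sig = [2:1]
  {3,4}:  v_{3} + v_{4} = v_{6}  ⇒ sig = [2:1]
  {5,8}:  v_{5} + v_{8} = v_{2}  ⇒ sig = [2:1]
  {5,9}:  v_{5} + v_{9} = v_{6} + v_{7}  ⇒ sig = [2:1,1]
  {6,7,8}:  v_{6} + v_{7} + v_{8} = 0  ⇒ sig = [3:]
  {2,6,7}:  v_{2} + v_{6} + v_{7} = v_{5}  ⇒ sig = [3:1]
  {3,7,8}:  v_{3} + v_{7} + v_{8} = v_{1}  ⇒ sig = [3:1]
  {2,3,7}:  v_{2} + v_{3} + v_{7} = v_{1} + v_{5}  ⇒ sig = [3:1,1]

Sorted signature multiset PRS(X):
[[2:], [2:], [2:1], [2:1], [2:1], [2:1,1], [3:], [3:1], [3:1], [3:1,1]]


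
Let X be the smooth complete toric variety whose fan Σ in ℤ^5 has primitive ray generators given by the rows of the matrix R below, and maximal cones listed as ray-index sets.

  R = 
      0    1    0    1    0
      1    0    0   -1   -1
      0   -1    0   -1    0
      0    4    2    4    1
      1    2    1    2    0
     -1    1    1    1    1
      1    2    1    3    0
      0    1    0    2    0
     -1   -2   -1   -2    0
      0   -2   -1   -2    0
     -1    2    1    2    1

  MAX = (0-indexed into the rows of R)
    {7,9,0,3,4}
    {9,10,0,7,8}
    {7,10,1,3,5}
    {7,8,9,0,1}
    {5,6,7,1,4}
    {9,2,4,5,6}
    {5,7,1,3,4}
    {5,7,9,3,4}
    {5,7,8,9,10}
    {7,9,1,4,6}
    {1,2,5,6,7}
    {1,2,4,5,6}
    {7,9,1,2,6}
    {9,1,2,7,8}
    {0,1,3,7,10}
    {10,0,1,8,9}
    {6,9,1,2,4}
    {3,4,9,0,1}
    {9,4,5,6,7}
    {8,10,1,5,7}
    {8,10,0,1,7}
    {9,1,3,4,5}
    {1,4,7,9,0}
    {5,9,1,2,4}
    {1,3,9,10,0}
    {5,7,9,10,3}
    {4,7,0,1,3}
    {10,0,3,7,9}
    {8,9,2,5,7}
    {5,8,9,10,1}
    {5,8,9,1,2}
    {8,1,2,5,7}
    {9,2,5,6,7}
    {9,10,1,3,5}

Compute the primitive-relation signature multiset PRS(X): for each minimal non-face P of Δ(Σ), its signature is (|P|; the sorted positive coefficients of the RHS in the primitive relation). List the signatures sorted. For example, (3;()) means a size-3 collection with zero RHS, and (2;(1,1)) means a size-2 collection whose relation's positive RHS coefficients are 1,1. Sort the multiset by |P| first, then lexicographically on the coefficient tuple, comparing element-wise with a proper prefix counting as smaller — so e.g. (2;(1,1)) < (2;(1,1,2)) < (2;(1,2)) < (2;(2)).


|primitive collections| = 16. Relations:

  {0,2}:  v_{0} + v_{2} = 0  so sig = (2;())
  {4,8}:  v_{4} + v_{8} = 0  so sig = (2;())
  {0,5}:  v_{0} + v_{5} = v_{10}  so sig = (2;(1))
  {2,10}:  v_{2} + v_{10} = v_{5}  so sig = (2;(1))
  {3,8}:  v_{3} + v_{8} = v_{10}  so sig = (2;(1))
  {4,10}:  v_{4} + v_{10} = v_{3}  so sig = (2;(1))
  {0,6}:  v_{0} + v_{6} = v_{4} + v_{7}  so sig = (2;(1,1))
  {2,3}:  v_{2} + v_{3} = v_{4} + v_{5}  so sig = (2;(1,1))
  {6,8}:  v_{6} + v_{8} = v_{2} + v_{7}  so sig = (2;(1,1))
  {6,10}:  v_{6} + v_{10} = v_{4} + v_{5} + v_{7}  so sig = (2;(1,1,1))
  {3,6}:  v_{3} + v_{6} = 2·v_{4} + v_{5} + v_{7}  so sig = (2;(1,1,2))
  {2,4,7}:  v_{2} + v_{4} + v_{7} = v_{6}  so sig = (3;(1))
  {1,5,7,9}:  v_{1} + v_{5} + v_{7} + v_{9} = 0  so sig = (4;())
  {1,7,9,10}:  v_{1} + v_{7} + v_{9} + v_{10} = v_{0}  so sig = (4;(1))
  {1,3,7,9}:  v_{1} + v_{3} + v_{7} + v_{9} = v_{0} + v_{4}  so sig = (4;(1,1))
  {1,5,6,9}:  v_{1} + v_{5} + v_{6} + v_{9} = v_{2} + v_{4}  so sig = (4;(1,1))

Sorted signature multiset PRS(X):
[(2;()), (2;()), (2;(1)), (2;(1)), (2;(1)), (2;(1)), (2;(1,1)), (2;(1,1)), (2;(1,1)), (2;(1,1,1)), (2;(1,1,2)), (3;(1)), (4;()), (4;(1)), (4;(1,1)), (4;(1,1))]


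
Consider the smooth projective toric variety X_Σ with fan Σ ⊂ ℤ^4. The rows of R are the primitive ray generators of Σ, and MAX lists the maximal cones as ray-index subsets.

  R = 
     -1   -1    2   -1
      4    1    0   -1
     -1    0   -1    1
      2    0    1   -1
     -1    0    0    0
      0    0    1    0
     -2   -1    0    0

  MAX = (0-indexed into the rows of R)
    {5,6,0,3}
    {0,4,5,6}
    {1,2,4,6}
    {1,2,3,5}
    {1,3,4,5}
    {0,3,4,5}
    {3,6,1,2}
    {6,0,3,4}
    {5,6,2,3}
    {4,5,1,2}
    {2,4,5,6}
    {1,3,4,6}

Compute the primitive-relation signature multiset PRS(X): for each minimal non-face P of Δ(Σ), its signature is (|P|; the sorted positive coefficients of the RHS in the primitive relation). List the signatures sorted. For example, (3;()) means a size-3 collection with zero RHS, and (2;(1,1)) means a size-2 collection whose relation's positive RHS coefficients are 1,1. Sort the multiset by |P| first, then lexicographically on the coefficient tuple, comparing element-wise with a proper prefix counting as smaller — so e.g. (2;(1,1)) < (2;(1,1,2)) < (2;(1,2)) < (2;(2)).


Σ has 5 primitive collections:

  {0,2}:  v_{0} + v_{2} = v_{5} + v_{6} ; sig = (2;(1,1))
  {0,1}:  v_{0} + v_{1} = 2·v_{3} + v_{4} ; sig = (2;(1,2))
  {2,3,4}:  v_{2} + v_{3} + v_{4} = 0 ; sig = (3;())
  {1,5,6}:  v_{1} + v_{5} + v_{6} = v_{3} ; sig = (3;(1))
  {3,4,5,6}:  v_{3} + v_{4} + v_{5} + v_{6} = v_{0} ; sig = (4;(1))

so the primitive-relation signature multiset is
[(2;(1,1)), (2;(1,2)), (3;()), (3;(1)), (4;(1))]


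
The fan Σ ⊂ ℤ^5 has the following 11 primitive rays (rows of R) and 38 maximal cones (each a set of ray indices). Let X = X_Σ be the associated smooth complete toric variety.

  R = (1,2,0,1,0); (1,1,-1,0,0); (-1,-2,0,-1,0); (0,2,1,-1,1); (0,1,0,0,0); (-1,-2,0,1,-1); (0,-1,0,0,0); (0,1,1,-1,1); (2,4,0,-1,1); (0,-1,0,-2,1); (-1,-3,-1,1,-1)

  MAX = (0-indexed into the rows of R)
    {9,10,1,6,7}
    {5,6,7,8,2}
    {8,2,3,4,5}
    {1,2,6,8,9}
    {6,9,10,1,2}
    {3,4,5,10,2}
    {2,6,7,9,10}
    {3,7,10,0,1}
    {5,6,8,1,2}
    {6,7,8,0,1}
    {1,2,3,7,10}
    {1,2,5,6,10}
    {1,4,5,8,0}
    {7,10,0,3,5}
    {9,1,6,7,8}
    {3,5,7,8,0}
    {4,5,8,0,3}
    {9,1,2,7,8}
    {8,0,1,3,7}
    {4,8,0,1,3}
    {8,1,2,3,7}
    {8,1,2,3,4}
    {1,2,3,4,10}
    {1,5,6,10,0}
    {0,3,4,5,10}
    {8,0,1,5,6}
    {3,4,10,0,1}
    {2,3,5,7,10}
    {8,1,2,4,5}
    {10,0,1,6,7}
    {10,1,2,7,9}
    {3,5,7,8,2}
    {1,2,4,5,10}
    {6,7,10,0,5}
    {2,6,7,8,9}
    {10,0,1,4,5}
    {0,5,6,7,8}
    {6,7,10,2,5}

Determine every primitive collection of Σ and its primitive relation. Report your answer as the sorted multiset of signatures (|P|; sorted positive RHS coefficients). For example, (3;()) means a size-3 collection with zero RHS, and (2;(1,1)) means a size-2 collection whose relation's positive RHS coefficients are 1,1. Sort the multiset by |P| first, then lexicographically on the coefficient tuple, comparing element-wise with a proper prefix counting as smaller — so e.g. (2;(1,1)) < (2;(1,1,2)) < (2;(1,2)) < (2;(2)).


Σ has 12 primitive collections:

  P = {0,2}:  v_{0} + v_{2} = 0 ; sig = (2;())
  P = {4,6}:  v_{4} + v_{6} = 0 ; sig = (2;())
  P = {3,6}:  v_{3} + v_{6} = v_{7} ; sig = (2;(1))
  P = {4,7}:  v_{4} + v_{7} = v_{3} ; sig = (2;(1))
  P = {8,10}:  v_{8} + v_{10} = v_{1} ; sig = (2;(1))
  P = {5,9}:  v_{5} + v_{9} = v_{2} + v_{6} ; sig = (2;(1,1))
  P = {0,9}:  v_{0} + v_{9} = v_{1} + v_{6} + v_{7} ; sig = (2;(1,1,1))
  P = {4,9}:  v_{4} + v_{9} = v_{1} + v_{2} + v_{7} ; sig = (2;(1,1,1))
  P = {3,9}:  v_{3} + v_{9} = v_{1} + v_{2} + 2·v_{7} ; sig = (2;(1,1,2))
  P = {1,5,7}:  v_{1} + v_{5} + v_{7} = 0 ; sig = (3;())
  P = {1,3,5}:  v_{1} + v_{3} + v_{5} = v_{4} ; sig = (3;(1))
  P = {1,2,6,7}:  v_{1} + v_{2} + v_{6} + v_{7} = v_{9} ; sig = (4;(1))

Signatures (|P|; sorted positive RHS coefficients), sorted:
    (2;())
    (2;())
    (2;(1))
    (2;(1))
    (2;(1))
    (2;(1,1))
    (2;(1,1,1))
    (2;(1,1,1))
    (2;(1,1,2))
    (3;())
    (3;(1))
    (4;(1))
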